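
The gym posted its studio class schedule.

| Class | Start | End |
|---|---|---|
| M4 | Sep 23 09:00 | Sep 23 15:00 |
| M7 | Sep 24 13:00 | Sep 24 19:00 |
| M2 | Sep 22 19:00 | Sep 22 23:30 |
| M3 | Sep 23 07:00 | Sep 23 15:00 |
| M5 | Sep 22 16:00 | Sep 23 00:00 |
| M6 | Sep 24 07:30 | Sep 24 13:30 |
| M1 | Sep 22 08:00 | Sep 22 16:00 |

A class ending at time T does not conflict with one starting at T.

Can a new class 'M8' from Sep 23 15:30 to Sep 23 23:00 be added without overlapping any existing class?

Yes — the slot is free

M1: ends Sep 22 16:00 at or before M8 starts Sep 23 15:30 → clear.
M5: ends Sep 23 00:00 at or before M8 starts Sep 23 15:30 → clear.
M2: ends Sep 22 23:30 at or before M8 starts Sep 23 15:30 → clear.
M3: ends Sep 23 15:00 at or before M8 starts Sep 23 15:30 → clear.
M4: ends Sep 23 15:00 at or before M8 starts Sep 23 15:30 → clear.
M6: starts Sep 24 07:30 at or after M8 ends Sep 23 23:00 → clear.
M7: starts Sep 24 13:00 at or after M8 ends Sep 23 23:00 → clear.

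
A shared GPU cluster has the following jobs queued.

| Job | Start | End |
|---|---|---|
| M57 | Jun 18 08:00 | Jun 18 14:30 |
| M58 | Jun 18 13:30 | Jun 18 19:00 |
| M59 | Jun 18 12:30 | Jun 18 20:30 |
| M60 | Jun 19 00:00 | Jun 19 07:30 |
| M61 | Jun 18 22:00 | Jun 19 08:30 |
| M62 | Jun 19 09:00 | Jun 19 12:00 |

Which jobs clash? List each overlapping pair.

Sorted by start: M57, M59, M58, M61, M60, M62.
M59 starts before M57 ends → M57 and M59 overlap.
M58 starts before M57 ends → M57 and M58 overlap.
M61 starts after M57 ends, so nothing later overlaps M57 either.
M58 starts before M59 ends → M59 and M58 overlap.
M61 starts after M59 ends, so nothing later overlaps M59 either.
M61 starts after M58 ends, so nothing later overlaps M58 either.
M60 starts before M61 ends → M61 and M60 overlap.
M62 starts after M61 ends.
M62 starts after M60 ends.

M57 & M58, M57 & M59, M58 & M59, M60 & M61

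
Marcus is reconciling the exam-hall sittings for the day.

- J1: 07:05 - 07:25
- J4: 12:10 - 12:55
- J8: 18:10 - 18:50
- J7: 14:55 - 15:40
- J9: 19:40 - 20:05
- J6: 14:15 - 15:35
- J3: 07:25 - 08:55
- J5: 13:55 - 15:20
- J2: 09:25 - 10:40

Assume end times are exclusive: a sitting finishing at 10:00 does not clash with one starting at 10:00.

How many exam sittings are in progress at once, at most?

Sweep the timeline, counting +1 at each start and −1 at each end (ends before starts at a tie):
07:05 start J1 → 1
07:25 end J1 → 0
07:25 start J3 → 1
08:55 end J3 → 0
09:25 start J2 → 1
10:40 end J2 → 0
12:10 start J4 → 1
12:55 end J4 → 0
13:55 start J5 → 1
14:15 start J6 → 2
14:55 start J7 → 3
15:20 end J5 → 2
15:35 end J6 → 1
15:40 end J7 → 0
18:10 start J8 → 1
18:50 end J8 → 0
19:40 start J9 → 1
20:05 end J9 → 0
Peak is 3, at 14:55 (J5, J6, J7).

3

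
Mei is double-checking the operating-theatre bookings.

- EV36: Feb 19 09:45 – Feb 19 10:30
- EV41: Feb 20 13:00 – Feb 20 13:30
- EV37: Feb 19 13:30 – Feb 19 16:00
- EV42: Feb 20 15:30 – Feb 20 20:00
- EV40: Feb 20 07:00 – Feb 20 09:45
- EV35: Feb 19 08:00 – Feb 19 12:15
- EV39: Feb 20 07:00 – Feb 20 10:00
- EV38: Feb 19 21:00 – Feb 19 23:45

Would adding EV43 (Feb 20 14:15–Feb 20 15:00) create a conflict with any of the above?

EV35: ends Feb 19 12:15 at or before EV43 starts Feb 20 14:15 → clear.
EV36: ends Feb 19 10:30 at or before EV43 starts Feb 20 14:15 → clear.
EV37: ends Feb 19 16:00 at or before EV43 starts Feb 20 14:15 → clear.
EV38: ends Feb 19 23:45 at or before EV43 starts Feb 20 14:15 → clear.
EV39: ends Feb 20 10:00 at or before EV43 starts Feb 20 14:15 → clear.
EV40: ends Feb 20 09:45 at or before EV43 starts Feb 20 14:15 → clear.
EV41: ends Feb 20 13:30 at or before EV43 starts Feb 20 14:15 → clear.
EV42: starts Feb 20 15:30 at or after EV43 ends Feb 20 15:00 → clear.

No — it doesn't clash with anything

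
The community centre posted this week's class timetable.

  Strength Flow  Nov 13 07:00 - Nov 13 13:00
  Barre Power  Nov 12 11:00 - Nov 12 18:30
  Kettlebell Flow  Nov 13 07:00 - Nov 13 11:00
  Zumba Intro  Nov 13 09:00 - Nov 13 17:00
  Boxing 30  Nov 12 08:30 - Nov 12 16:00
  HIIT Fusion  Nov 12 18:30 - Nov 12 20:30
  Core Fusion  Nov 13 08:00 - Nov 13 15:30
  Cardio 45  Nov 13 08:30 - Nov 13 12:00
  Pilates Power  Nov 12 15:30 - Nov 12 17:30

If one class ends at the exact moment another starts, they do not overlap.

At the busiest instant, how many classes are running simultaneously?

5

Walk through starts and ends in time order (an end at T is processed before a start at T):
Nov 12 08:30 start Boxing 30 → 1
Nov 12 11:00 start Barre Power → 2
Nov 12 15:30 start Pilates Power → 3
Nov 12 16:00 end Boxing 30 → 2
Nov 12 17:30 end Pilates Power → 1
Nov 12 18:30 end Barre Power → 0
Nov 12 18:30 start HIIT Fusion → 1
Nov 12 20:30 end HIIT Fusion → 0
Nov 13 07:00 start Kettlebell Flow → 1
Nov 13 07:00 start Strength Flow → 2
Nov 13 08:00 start Core Fusion → 3
Nov 13 08:30 start Cardio 45 → 4
Nov 13 09:00 start Zumba Intro → 5
Nov 13 11:00 end Kettlebell Flow → 4
Nov 13 12:00 end Cardio 45 → 3
Nov 13 13:00 end Strength Flow → 2
Nov 13 15:30 end Core Fusion → 1
Nov 13 17:00 end Zumba Intro → 0
Peak is 5, at Nov 13 09:00 (Cardio 45, Core Fusion, Kettlebell Flow, Strength Flow, Zumba Intro).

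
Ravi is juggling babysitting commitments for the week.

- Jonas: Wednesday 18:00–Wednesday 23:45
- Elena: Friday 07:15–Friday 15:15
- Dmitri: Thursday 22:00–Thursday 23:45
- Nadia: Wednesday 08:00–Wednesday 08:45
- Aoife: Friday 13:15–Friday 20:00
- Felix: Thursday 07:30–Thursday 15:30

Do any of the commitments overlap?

Yes

Check each pair: they overlap iff neither finishes before the other starts.
Sorted by start: Nadia, Jonas, Felix, Dmitri, Elena, Aoife.
Jonas starts after Nadia ends, so Nadia has no further overlaps.
Felix starts after Jonas ends, so Jonas has no further overlaps.
Dmitri starts after Felix ends, so Felix has no further overlaps.
Elena starts after Dmitri ends, so Dmitri has no further overlaps.
Aoife starts before Elena ends → Elena and Aoife overlap.
That's a conflict, so the schedule is not conflict-free.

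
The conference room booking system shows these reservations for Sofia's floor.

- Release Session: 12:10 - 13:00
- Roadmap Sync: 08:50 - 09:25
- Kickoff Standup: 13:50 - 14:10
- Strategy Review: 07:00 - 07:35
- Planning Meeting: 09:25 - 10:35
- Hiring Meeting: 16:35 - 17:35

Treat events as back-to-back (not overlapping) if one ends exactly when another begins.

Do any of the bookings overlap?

Sorted by start: Strategy Review, Roadmap Sync, Planning Meeting, Release Session, Kickoff Standup, Hiring Meeting.
Roadmap Sync starts after Strategy Review ends — done with Strategy Review.
Planning Meeting starts exactly when Roadmap Sync ends (back-to-back, no overlap) — done with Roadmap Sync.
Release Session starts after Planning Meeting ends — done with Planning Meeting.
Kickoff Standup starts after Release Session ends — done with Release Session.
Hiring Meeting starts after Kickoff Standup ends.
Every pair is clear; the schedule has no overlaps.

No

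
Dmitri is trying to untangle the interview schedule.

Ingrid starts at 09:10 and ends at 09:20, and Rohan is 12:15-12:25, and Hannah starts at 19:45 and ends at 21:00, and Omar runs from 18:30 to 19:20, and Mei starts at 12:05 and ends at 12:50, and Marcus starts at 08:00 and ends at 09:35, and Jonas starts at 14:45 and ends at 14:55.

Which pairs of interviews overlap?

Sorted by start: Marcus, Ingrid, Mei, Rohan, Jonas, Omar, Hannah.
Ingrid starts before Marcus ends → Marcus and Ingrid overlap.
Mei starts after Marcus ends; Marcus is clear from here.
Mei starts after Ingrid ends; Ingrid is clear from here.
Rohan starts before Mei ends → Mei and Rohan overlap.
Jonas starts after Mei ends; Mei is clear from here.
Jonas starts after Rohan ends; Rohan is clear from here.
Omar starts after Jonas ends; Jonas is clear from here.
Hannah starts after Omar ends.

Ingrid & Marcus, Mei & Rohan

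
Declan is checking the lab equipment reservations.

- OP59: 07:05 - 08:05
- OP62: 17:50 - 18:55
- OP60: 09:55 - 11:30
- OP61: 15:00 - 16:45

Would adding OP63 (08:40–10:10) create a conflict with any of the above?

OP59: ends 08:05 at or before OP63 starts 08:40 → clear.
OP60: starts 09:55 before OP63 ends 10:10, and ends 11:30 after OP63 starts 08:40 → overlap.
OP61: starts 15:00 at or after OP63 ends 10:10 → clear.
OP62: starts 17:50 at or after OP63 ends 10:10 → clear.
OP63 overlaps OP60.

Yes — it overlaps OP60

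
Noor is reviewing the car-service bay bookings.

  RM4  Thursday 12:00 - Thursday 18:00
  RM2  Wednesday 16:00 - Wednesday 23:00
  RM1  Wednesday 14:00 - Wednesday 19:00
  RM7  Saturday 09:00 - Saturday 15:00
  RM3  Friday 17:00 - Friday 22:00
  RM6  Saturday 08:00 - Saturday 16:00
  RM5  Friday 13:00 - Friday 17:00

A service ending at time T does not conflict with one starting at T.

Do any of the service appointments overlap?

Sorted by start: RM1, RM2, RM4, RM5, RM3, RM6, RM7.
RM2 starts before RM1 ends → RM1 and RM2 overlap.
That's a conflict, so the schedule is not conflict-free.

Yes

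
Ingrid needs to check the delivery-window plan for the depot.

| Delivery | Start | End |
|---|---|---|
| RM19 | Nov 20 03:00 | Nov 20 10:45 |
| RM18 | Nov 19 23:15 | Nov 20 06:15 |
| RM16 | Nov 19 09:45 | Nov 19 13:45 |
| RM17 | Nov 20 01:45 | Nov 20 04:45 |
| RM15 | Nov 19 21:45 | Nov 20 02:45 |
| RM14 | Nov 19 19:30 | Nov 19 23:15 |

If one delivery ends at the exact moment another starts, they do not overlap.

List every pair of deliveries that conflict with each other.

Two intervals overlap when each starts before the other ends.
Sorted by start: RM16, RM14, RM15, RM18, RM17, RM19.
RM14 starts after RM16 ends, so RM16 has no further overlaps.
RM15 starts before RM14 ends → RM14 and RM15 overlap.
RM18 starts exactly when RM14 ends (back-to-back, no overlap), so RM14 has no further overlaps.
RM18 starts before RM15 ends → RM15 and RM18 overlap.
RM17 starts before RM15 ends → RM15 and RM17 overlap.
RM19 starts after RM15 ends.
RM17 starts before RM18 ends → RM18 and RM17 overlap.
RM19 starts before RM18 ends → RM18 and RM19 overlap.
RM19 starts before RM17 ends → RM17 and RM19 overlap.

RM14 & RM15, RM15 & RM17, RM15 & RM18, RM17 & RM18, RM17 & RM19, RM18 & RM19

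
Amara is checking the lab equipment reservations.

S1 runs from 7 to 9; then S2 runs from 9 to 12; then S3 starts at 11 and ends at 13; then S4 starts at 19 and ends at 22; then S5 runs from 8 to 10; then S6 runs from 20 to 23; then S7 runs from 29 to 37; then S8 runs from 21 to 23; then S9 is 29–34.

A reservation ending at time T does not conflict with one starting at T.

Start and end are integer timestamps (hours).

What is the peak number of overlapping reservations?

Walk through starts and ends in time order (an end at T is processed before a start at T):
7 start S1 → 1
8 start S5 → 2
9 end S1 → 1
9 start S2 → 2
10 end S5 → 1
11 start S3 → 2
12 end S2 → 1
13 end S3 → 0
19 start S4 → 1
20 start S6 → 2
21 start S8 → 3
22 end S4 → 2
23 end S6 → 1
23 end S8 → 0
29 start S7 → 1
29 start S9 → 2
34 end S9 → 1
37 end S7 → 0
Peak is 3, at 21 (S4, S6, S8).

3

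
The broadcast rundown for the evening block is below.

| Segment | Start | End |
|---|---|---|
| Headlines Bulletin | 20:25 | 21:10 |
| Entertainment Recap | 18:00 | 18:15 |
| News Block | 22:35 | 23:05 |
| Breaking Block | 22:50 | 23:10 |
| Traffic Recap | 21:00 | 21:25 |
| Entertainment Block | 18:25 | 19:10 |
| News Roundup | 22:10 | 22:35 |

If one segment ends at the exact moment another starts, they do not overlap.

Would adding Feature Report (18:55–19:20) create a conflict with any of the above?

Yes — it overlaps Entertainment Block

Entertainment Recap: ends 18:15 at or before Feature Report starts 18:55 → clear.
Entertainment Block: starts 18:25 before Feature Report ends 19:20, and ends 19:10 after Feature Report starts 18:55 → overlap.
Headlines Bulletin: starts 20:25 at or after Feature Report ends 19:20 → clear.
Traffic Recap: starts 21:00 at or after Feature Report ends 19:20 → clear.
News Roundup: starts 22:10 at or after Feature Report ends 19:20 → clear.
News Block: starts 22:35 at or after Feature Report ends 19:20 → clear.
Breaking Block: starts 22:50 at or after Feature Report ends 19:20 → clear.
Feature Report overlaps Entertainment Block.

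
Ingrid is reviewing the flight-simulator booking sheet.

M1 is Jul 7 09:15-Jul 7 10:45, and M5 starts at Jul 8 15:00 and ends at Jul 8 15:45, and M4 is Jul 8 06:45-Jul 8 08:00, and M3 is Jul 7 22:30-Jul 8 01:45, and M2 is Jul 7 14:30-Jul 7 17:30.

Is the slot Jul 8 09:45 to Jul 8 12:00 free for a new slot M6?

M1: ends Jul 7 10:45 at or before M6 starts Jul 8 09:45 → clear.
M2: ends Jul 7 17:30 at or before M6 starts Jul 8 09:45 → clear.
M3: ends Jul 8 01:45 at or before M6 starts Jul 8 09:45 → clear.
M4: ends Jul 8 08:00 at or before M6 starts Jul 8 09:45 → clear.
M5: starts Jul 8 15:00 at or after M6 ends Jul 8 12:00 → clear.

Yes — the slot is free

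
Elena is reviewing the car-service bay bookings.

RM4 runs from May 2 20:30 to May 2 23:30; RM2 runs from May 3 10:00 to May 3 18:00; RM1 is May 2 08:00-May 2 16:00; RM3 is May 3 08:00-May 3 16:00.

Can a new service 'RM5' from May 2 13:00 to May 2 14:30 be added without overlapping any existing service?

RM1: starts May 2 08:00 before RM5 ends May 2 14:30, and ends May 2 16:00 after RM5 starts May 2 13:00 → overlap.
RM4: starts May 2 20:30 at or after RM5 ends May 2 14:30 → clear.
RM3: starts May 3 08:00 at or after RM5 ends May 2 14:30 → clear.
RM2: starts May 3 10:00 at or after RM5 ends May 2 14:30 → clear.
RM5 overlaps RM1.

No — it overlaps RM1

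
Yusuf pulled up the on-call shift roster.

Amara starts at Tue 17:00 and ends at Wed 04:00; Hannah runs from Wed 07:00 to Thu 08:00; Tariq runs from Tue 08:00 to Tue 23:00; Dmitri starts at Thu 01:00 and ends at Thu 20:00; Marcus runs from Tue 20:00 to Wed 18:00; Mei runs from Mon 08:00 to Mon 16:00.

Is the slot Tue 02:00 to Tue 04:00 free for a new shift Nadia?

Yes — the slot is free

Mei: ends Mon 16:00 at or before Nadia starts Tue 02:00 → clear.
Tariq: starts Tue 08:00 at or after Nadia ends Tue 04:00 → clear.
Amara: starts Tue 17:00 at or after Nadia ends Tue 04:00 → clear.
Marcus: starts Tue 20:00 at or after Nadia ends Tue 04:00 → clear.
Hannah: starts Wed 07:00 at or after Nadia ends Tue 04:00 → clear.
Dmitri: starts Thu 01:00 at or after Nadia ends Tue 04:00 → clear.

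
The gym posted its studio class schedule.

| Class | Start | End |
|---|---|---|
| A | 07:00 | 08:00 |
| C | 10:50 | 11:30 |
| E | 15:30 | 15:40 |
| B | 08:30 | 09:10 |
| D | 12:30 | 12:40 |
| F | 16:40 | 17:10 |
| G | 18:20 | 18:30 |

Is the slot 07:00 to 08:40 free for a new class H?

A: starts 07:00 before H ends 08:40, and ends 08:00 after H starts 07:00 → overlap.
B: starts 08:30 before H ends 08:40, and ends 09:10 after H starts 07:00 → overlap.
C: starts 10:50 at or after H ends 08:40 → clear.
D: starts 12:30 at or after H ends 08:40 → clear.
E: starts 15:30 at or after H ends 08:40 → clear.
F: starts 16:40 at or after H ends 08:40 → clear.
G: starts 18:20 at or after H ends 08:40 → clear.
H overlaps A, B.

No — it overlaps A, B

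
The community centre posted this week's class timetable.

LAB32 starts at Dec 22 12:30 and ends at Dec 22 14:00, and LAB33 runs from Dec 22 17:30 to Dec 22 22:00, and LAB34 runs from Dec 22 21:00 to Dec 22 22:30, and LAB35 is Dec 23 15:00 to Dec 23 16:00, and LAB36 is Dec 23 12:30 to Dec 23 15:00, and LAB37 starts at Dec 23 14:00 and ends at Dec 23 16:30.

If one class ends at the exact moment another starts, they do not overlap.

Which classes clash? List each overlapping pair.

Sorted by start: LAB32, LAB33, LAB34, LAB36, LAB37, LAB35.
LAB33 starts after LAB32 ends, so nothing later overlaps LAB32 either.
LAB34 starts before LAB33 ends → LAB33 and LAB34 overlap.
LAB36 starts after LAB33 ends, so nothing later overlaps LAB33 either.
LAB36 starts after LAB34 ends, so nothing later overlaps LAB34 either.
LAB37 starts before LAB36 ends → LAB36 and LAB37 overlap.
LAB35 starts exactly when LAB36 ends (back-to-back, no overlap).
LAB35 starts before LAB37 ends → LAB37 and LAB35 overlap.

LAB33 & LAB34, LAB35 & LAB37, LAB36 & LAB37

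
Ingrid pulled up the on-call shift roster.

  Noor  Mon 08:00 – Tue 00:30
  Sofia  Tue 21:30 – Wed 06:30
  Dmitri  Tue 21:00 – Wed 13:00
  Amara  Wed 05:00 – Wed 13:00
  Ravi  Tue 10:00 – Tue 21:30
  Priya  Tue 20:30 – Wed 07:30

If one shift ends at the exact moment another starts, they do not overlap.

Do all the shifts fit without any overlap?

Sorted by start: Noor, Ravi, Priya, Dmitri, Sofia, Amara.
Ravi starts after Noor ends; Noor is clear from here.
Priya starts before Ravi ends → Ravi and Priya overlap.
That's a conflict, so the schedule is not conflict-free.

No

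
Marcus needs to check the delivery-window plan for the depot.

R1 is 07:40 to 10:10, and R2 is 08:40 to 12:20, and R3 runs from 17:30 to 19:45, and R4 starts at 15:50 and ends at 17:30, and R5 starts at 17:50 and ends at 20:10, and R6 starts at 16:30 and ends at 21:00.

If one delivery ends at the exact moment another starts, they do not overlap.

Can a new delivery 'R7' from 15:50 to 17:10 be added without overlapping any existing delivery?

No — it overlaps R4, R6

R1: ends 10:10 at or before R7 starts 15:50 → clear.
R2: ends 12:20 at or before R7 starts 15:50 → clear.
R4: starts 15:50 before R7 ends 17:10, and ends 17:30 after R7 starts 15:50 → overlap.
R6: starts 16:30 before R7 ends 17:10, and ends 21:00 after R7 starts 15:50 → overlap.
R3: starts 17:30 at or after R7 ends 17:10 → clear.
R5: starts 17:50 at or after R7 ends 17:10 → clear.
R7 overlaps R4, R6.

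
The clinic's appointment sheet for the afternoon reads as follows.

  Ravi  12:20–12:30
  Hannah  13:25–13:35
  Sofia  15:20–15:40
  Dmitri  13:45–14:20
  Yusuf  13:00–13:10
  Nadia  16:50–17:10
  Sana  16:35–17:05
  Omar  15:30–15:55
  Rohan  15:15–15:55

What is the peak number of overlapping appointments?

3

Sweep the timeline, counting +1 at each start and −1 at each end (ends before starts at a tie):
12:20 start Ravi → 1
12:30 end Ravi → 0
13:00 start Yusuf → 1
13:10 end Yusuf → 0
13:25 start Hannah → 1
13:35 end Hannah → 0
13:45 start Dmitri → 1
14:20 end Dmitri → 0
15:15 start Rohan → 1
15:20 start Sofia → 2
15:30 start Omar → 3
15:40 end Sofia → 2
15:55 end Omar → 1
15:55 end Rohan → 0
16:35 start Sana → 1
16:50 start Nadia → 2
17:05 end Sana → 1
17:10 end Nadia → 0
Peak is 3, at 15:30 (Omar, Rohan, Sofia).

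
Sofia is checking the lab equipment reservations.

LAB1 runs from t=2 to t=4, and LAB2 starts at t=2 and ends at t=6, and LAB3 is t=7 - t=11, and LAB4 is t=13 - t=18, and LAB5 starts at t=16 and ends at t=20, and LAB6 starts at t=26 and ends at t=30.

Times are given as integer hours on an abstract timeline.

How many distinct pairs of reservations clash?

Sorted by start: LAB1, LAB2, LAB3, LAB4, LAB5, LAB6.
LAB2 starts before LAB1 ends → LAB1 and LAB2 overlap.
LAB3 starts after LAB1 ends; LAB1 is clear from here.
LAB3 starts after LAB2 ends; LAB2 is clear from here.
LAB4 starts after LAB3 ends; LAB3 is clear from here.
LAB5 starts before LAB4 ends → LAB4 and LAB5 overlap.
LAB6 starts after LAB4 ends.
LAB6 starts after LAB5 ends.
Overlapping pairs: LAB1 & LAB2, LAB4 & LAB5 — 2 in total.

2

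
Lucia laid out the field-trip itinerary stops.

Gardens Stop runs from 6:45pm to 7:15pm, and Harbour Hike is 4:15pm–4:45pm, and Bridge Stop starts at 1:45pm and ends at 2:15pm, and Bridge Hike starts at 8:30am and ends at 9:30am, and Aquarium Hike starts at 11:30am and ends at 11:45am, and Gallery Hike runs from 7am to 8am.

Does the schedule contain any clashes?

Check each pair: they overlap iff neither finishes before the other starts.
Sorted by start: Gallery Hike, Bridge Hike, Aquarium Hike, Bridge Stop, Harbour Hike, Gardens Stop.
Bridge Hike starts after Gallery Hike ends — done with Gallery Hike.
Aquarium Hike starts after Bridge Hike ends — done with Bridge Hike.
Bridge Stop starts after Aquarium Hike ends — done with Aquarium Hike.
Harbour Hike starts after Bridge Stop ends — done with Bridge Stop.
Gardens Stop starts after Harbour Hike ends.
Every pair is clear; the schedule has no overlaps.

No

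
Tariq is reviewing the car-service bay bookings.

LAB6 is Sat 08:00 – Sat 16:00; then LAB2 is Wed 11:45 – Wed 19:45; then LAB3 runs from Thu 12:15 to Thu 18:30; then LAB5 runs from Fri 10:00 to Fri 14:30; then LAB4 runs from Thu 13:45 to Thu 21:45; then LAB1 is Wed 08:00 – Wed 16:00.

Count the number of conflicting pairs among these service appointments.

2

Sorted by start: LAB1, LAB2, LAB3, LAB4, LAB5, LAB6.
LAB2 starts before LAB1 ends → LAB1 and LAB2 overlap.
LAB3 starts after LAB1 ends — done with LAB1.
LAB3 starts after LAB2 ends — done with LAB2.
LAB4 starts before LAB3 ends → LAB3 and LAB4 overlap.
LAB5 starts after LAB3 ends — done with LAB3.
LAB5 starts after LAB4 ends — done with LAB4.
LAB6 starts after LAB5 ends.
Overlapping pairs: LAB1 & LAB2, LAB3 & LAB4 — 2 in total.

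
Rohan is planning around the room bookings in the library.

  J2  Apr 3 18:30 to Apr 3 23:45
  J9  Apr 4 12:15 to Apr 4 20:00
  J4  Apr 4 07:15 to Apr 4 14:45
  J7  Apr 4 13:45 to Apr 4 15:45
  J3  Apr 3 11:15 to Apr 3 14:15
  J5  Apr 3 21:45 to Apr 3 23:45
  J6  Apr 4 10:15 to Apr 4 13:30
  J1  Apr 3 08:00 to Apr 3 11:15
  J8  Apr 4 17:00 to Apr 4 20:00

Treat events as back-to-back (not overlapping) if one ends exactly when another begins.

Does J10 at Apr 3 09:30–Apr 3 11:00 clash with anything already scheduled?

J1: starts Apr 3 08:00 before J10 ends Apr 3 11:00, and ends Apr 3 11:15 after J10 starts Apr 3 09:30 → overlap.
J3: starts Apr 3 11:15 at or after J10 ends Apr 3 11:00 → clear.
J2: starts Apr 3 18:30 at or after J10 ends Apr 3 11:00 → clear.
J5: starts Apr 3 21:45 at or after J10 ends Apr 3 11:00 → clear.
J4: starts Apr 4 07:15 at or after J10 ends Apr 3 11:00 → clear.
J6: starts Apr 4 10:15 at or after J10 ends Apr 3 11:00 → clear.
J9: starts Apr 4 12:15 at or after J10 ends Apr 3 11:00 → clear.
J7: starts Apr 4 13:45 at or after J10 ends Apr 3 11:00 → clear.
J8: starts Apr 4 17:00 at or after J10 ends Apr 3 11:00 → clear.
J10 overlaps J1.

Yes — it overlaps J1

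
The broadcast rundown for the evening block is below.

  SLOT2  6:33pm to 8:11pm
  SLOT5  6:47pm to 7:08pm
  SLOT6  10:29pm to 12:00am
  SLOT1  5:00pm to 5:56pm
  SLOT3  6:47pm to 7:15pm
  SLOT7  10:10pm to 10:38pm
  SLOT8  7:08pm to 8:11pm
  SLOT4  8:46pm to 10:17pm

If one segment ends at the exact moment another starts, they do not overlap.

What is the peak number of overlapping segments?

Sweep the timeline, counting +1 at each start and −1 at each end (ends before starts at a tie):
5:00pm start SLOT1 → 1
5:56pm end SLOT1 → 0
6:33pm start SLOT2 → 1
6:47pm start SLOT3 → 2
6:47pm start SLOT5 → 3
7:08pm end SLOT5 → 2
7:08pm start SLOT8 → 3
7:15pm end SLOT3 → 2
8:11pm end SLOT2 → 1
8:11pm end SLOT8 → 0
8:46pm start SLOT4 → 1
10:10pm start SLOT7 → 2
10:17pm end SLOT4 → 1
10:29pm start SLOT6 → 2
10:38pm end SLOT7 → 1
12:00am end SLOT6 → 0
Peak is 3, at 6:47pm (SLOT2, SLOT3, SLOT5).

3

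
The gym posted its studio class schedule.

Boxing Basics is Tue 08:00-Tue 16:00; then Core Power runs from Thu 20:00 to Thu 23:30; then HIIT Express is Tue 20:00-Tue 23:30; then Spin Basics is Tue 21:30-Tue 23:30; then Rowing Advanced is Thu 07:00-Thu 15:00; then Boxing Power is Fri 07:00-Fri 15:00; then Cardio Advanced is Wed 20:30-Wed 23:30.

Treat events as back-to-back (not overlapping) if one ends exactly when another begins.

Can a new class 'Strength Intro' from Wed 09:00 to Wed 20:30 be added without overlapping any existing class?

Boxing Basics: ends Tue 16:00 at or before Strength Intro starts Wed 09:00 → clear.
HIIT Express: ends Tue 23:30 at or before Strength Intro starts Wed 09:00 → clear.
Spin Basics: ends Tue 23:30 at or before Strength Intro starts Wed 09:00 → clear.
Cardio Advanced: starts Wed 20:30 at or after Strength Intro ends Wed 20:30 → clear.
Rowing Advanced: starts Thu 07:00 at or after Strength Intro ends Wed 20:30 → clear.
Core Power: starts Thu 20:00 at or after Strength Intro ends Wed 20:30 → clear.
Boxing Power: starts Fri 07:00 at or after Strength Intro ends Wed 20:30 → clear.

Yes — the slot is free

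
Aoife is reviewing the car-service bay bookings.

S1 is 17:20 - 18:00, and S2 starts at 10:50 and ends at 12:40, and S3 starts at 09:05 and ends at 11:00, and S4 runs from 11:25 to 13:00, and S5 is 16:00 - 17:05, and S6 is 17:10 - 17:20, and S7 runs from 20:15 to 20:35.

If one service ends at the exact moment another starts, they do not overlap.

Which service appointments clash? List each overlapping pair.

Check each pair: they overlap iff neither finishes before the other starts.
Sorted by start: S3, S2, S4, S5, S6, S1, S7.
S2 starts before S3 ends → S3 and S2 overlap.
S4 starts after S3 ends — done with S3.
S4 starts before S2 ends → S2 and S4 overlap.
S5 starts after S2 ends — done with S2.
S5 starts after S4 ends — done with S4.
S6 starts after S5 ends — done with S5.
S1 starts exactly when S6 ends (back-to-back, no overlap) — done with S6.
S7 starts after S1 ends.

S2 & S3, S2 & S4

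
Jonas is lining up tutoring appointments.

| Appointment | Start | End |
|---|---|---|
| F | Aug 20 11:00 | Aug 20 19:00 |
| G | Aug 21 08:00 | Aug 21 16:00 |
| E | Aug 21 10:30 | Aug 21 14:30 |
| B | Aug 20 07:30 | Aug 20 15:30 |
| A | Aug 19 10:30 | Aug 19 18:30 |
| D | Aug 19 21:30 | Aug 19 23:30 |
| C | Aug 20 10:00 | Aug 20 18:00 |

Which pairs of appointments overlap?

B & C, B & F, C & F, E & G

Two intervals overlap when each starts before the other ends.
Sorted by start: A, D, B, C, F, G, E.
D starts after A ends, so A has no further overlaps.
B starts after D ends, so D has no further overlaps.
C starts before B ends → B and C overlap.
F starts before B ends → B and F overlap.
G starts after B ends, so B has no further overlaps.
F starts before C ends → C and F overlap.
G starts after C ends, so C has no further overlaps.
G starts after F ends, so F has no further overlaps.
E starts before G ends → G and E overlap.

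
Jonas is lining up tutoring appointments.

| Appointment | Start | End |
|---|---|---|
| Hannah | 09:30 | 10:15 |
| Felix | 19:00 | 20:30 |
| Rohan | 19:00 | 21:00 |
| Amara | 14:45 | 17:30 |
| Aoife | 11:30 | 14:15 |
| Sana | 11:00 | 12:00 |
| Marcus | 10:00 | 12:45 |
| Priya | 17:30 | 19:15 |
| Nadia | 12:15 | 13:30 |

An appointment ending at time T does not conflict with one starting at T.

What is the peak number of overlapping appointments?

3

Sort all start/end points and keep a running count:
09:30 start Hannah → 1
10:00 start Marcus → 2
10:15 end Hannah → 1
11:00 start Sana → 2
11:30 start Aoife → 3
12:00 end Sana → 2
12:15 start Nadia → 3
12:45 end Marcus → 2
13:30 end Nadia → 1
14:15 end Aoife → 0
14:45 start Amara → 1
17:30 end Amara → 0
17:30 start Priya → 1
19:00 start Felix → 2
19:00 start Rohan → 3
19:15 end Priya → 2
20:30 end Felix → 1
21:00 end Rohan → 0
Peak is 3, at 11:30 (Aoife, Marcus, Sana).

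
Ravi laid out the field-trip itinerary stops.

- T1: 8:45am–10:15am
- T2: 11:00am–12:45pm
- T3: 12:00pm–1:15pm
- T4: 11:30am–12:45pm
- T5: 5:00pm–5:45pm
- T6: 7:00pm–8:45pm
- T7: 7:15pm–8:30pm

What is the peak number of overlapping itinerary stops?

Walk through starts and ends in time order (an end at T is processed before a start at T):
8:45am start T1 → 1
10:15am end T1 → 0
11:00am start T2 → 1
11:30am start T4 → 2
12:00pm start T3 → 3
12:45pm end T2 → 2
12:45pm end T4 → 1
1:15pm end T3 → 0
5:00pm start T5 → 1
5:45pm end T5 → 0
7:00pm start T6 → 1
7:15pm start T7 → 2
8:30pm end T7 → 1
8:45pm end T6 → 0
Peak is 3, at 12:00pm (T2, T3, T4).

3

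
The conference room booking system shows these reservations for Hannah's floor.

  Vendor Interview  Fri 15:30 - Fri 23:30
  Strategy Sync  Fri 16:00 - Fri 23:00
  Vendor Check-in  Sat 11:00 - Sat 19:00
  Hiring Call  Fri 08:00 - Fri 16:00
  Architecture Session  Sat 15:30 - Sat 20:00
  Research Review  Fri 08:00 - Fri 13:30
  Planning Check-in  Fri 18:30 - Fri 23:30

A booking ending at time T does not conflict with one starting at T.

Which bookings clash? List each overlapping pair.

Architecture Session & Vendor Check-in, Hiring Call & Research Review, Hiring Call & Vendor Interview, Planning Check-in & Strategy Sync, Planning Check-in & Vendor Interview, Strategy Sync & Vendor Interview

Two intervals overlap when each starts before the other ends.
Sorted by start: Research Review, Hiring Call, Vendor Interview, Strategy Sync, Planning Check-in, Vendor Check-in, Architecture Session.
Hiring Call starts before Research Review ends → Research Review and Hiring Call overlap.
Vendor Interview starts after Research Review ends — done with Research Review.
Vendor Interview starts before Hiring Call ends → Hiring Call and Vendor Interview overlap.
Strategy Sync starts exactly when Hiring Call ends (back-to-back, no overlap) — done with Hiring Call.
Strategy Sync starts before Vendor Interview ends → Vendor Interview and Strategy Sync overlap.
Planning Check-in starts before Vendor Interview ends → Vendor Interview and Planning Check-in overlap.
Vendor Check-in starts after Vendor Interview ends — done with Vendor Interview.
Planning Check-in starts before Strategy Sync ends → Strategy Sync and Planning Check-in overlap.
Vendor Check-in starts after Strategy Sync ends — done with Strategy Sync.
Vendor Check-in starts after Planning Check-in ends — done with Planning Check-in.
Architecture Session starts before Vendor Check-in ends → Vendor Check-in and Architecture Session overlap.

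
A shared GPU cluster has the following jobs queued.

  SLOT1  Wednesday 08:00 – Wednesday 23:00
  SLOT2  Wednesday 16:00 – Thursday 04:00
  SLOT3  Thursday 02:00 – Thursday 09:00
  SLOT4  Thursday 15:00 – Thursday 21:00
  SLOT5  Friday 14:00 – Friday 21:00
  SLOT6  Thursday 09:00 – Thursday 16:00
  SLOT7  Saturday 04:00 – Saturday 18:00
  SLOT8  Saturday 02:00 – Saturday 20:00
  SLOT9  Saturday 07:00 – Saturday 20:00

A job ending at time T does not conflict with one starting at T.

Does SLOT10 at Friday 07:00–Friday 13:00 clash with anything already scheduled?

SLOT1: ends Wednesday 23:00 at or before SLOT10 starts Friday 07:00 → clear.
SLOT2: ends Thursday 04:00 at or before SLOT10 starts Friday 07:00 → clear.
SLOT3: ends Thursday 09:00 at or before SLOT10 starts Friday 07:00 → clear.
SLOT6: ends Thursday 16:00 at or before SLOT10 starts Friday 07:00 → clear.
SLOT4: ends Thursday 21:00 at or before SLOT10 starts Friday 07:00 → clear.
SLOT5: starts Friday 14:00 at or after SLOT10 ends Friday 13:00 → clear.
SLOT8: starts Saturday 02:00 at or after SLOT10 ends Friday 13:00 → clear.
SLOT7: starts Saturday 04:00 at or after SLOT10 ends Friday 13:00 → clear.
SLOT9: starts Saturday 07:00 at or after SLOT10 ends Friday 13:00 → clear.

No — it doesn't clash with anything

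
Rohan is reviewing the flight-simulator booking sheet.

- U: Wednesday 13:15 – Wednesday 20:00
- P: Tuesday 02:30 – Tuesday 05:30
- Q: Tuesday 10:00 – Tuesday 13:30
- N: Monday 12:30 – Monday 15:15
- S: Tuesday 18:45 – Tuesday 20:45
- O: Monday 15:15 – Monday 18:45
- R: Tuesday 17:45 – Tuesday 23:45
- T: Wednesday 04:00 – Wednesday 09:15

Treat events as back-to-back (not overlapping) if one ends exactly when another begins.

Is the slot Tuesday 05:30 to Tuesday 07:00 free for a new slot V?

Yes — the slot is free

N: ends Monday 15:15 at or before V starts Tuesday 05:30 → clear.
O: ends Monday 18:45 at or before V starts Tuesday 05:30 → clear.
P: ends Tuesday 05:30 at or before V starts Tuesday 05:30 → clear.
Q: starts Tuesday 10:00 at or after V ends Tuesday 07:00 → clear.
R: starts Tuesday 17:45 at or after V ends Tuesday 07:00 → clear.
S: starts Tuesday 18:45 at or after V ends Tuesday 07:00 → clear.
T: starts Wednesday 04:00 at or after V ends Tuesday 07:00 → clear.
U: starts Wednesday 13:15 at or after V ends Tuesday 07:00 → clear.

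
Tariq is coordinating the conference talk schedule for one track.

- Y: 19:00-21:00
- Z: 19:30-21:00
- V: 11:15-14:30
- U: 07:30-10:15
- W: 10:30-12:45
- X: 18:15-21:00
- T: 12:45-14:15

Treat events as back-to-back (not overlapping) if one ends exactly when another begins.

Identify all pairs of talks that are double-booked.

T & V, V & W, X & Y, X & Z, Y & Z

Two intervals overlap when each starts before the other ends.
Sorted by start: U, W, V, T, X, Y, Z.
W starts after U ends, so nothing later overlaps U either.
V starts before W ends → W and V overlap.
T starts exactly when W ends (back-to-back, no overlap), so nothing later overlaps W either.
T starts before V ends → V and T overlap.
X starts after V ends, so nothing later overlaps V either.
X starts after T ends, so nothing later overlaps T either.
Y starts before X ends → X and Y overlap.
Z starts before X ends → X and Z overlap.
Z starts before Y ends → Y and Z overlap.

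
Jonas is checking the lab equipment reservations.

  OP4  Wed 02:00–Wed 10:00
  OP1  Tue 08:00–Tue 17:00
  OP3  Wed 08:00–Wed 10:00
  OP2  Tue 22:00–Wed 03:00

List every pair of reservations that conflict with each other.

Sorted by start: OP1, OP2, OP4, OP3.
OP2 starts after OP1 ends — done with OP1.
OP4 starts before OP2 ends → OP2 and OP4 overlap.
OP3 starts after OP2 ends.
OP3 starts before OP4 ends → OP4 and OP3 overlap.

OP2 & OP4, OP3 & OP4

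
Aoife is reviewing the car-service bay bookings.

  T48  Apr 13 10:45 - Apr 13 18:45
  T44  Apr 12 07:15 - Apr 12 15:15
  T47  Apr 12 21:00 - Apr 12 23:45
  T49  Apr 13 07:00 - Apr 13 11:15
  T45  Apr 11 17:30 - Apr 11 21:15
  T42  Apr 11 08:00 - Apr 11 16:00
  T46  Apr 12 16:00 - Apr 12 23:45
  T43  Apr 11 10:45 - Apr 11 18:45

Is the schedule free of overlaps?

No

Sorted by start: T42, T43, T45, T44, T46, T47, T49, T48.
T43 starts before T42 ends → T42 and T43 overlap.
That's a conflict, so the schedule is not conflict-free.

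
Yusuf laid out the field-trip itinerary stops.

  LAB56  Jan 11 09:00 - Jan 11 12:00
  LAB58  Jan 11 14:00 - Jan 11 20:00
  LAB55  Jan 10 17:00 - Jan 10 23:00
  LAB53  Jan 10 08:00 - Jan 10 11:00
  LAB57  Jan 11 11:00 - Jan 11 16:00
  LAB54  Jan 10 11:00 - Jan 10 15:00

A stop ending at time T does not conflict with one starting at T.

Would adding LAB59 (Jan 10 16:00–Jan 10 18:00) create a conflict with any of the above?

Yes — it overlaps LAB55

LAB53: ends Jan 10 11:00 at or before LAB59 starts Jan 10 16:00 → clear.
LAB54: ends Jan 10 15:00 at or before LAB59 starts Jan 10 16:00 → clear.
LAB55: starts Jan 10 17:00 before LAB59 ends Jan 10 18:00, and ends Jan 10 23:00 after LAB59 starts Jan 10 16:00 → overlap.
LAB56: starts Jan 11 09:00 at or after LAB59 ends Jan 10 18:00 → clear.
LAB57: starts Jan 11 11:00 at or after LAB59 ends Jan 10 18:00 → clear.
LAB58: starts Jan 11 14:00 at or after LAB59 ends Jan 10 18:00 → clear.
LAB59 overlaps LAB55.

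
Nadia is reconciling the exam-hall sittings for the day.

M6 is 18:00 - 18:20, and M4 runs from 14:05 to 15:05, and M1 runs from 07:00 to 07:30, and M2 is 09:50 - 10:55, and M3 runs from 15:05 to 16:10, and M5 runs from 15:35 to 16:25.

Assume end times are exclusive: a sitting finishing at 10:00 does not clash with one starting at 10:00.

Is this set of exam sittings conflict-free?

No

Two intervals overlap when each starts before the other ends.
Sorted by start: M1, M2, M4, M3, M5, M6.
M2 starts after M1 ends, so M1 has no further overlaps.
M4 starts after M2 ends, so M2 has no further overlaps.
M3 starts exactly when M4 ends (back-to-back, no overlap), so M4 has no further overlaps.
M5 starts before M3 ends → M3 and M5 overlap.
That's a conflict, so the schedule is not conflict-free.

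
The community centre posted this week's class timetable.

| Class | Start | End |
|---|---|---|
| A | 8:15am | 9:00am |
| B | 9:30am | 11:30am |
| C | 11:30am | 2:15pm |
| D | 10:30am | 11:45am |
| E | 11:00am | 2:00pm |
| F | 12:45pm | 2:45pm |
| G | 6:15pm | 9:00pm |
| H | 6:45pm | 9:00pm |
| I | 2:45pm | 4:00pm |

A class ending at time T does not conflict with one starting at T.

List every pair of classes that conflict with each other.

Check each pair: they overlap iff neither finishes before the other starts.
Sorted by start: A, B, D, E, C, F, I, G, H.
B starts after A ends, so A has no further overlaps.
D starts before B ends → B and D overlap.
E starts before B ends → B and E overlap.
C starts exactly when B ends (back-to-back, no overlap), so B has no further overlaps.
E starts before D ends → D and E overlap.
C starts before D ends → D and C overlap.
F starts after D ends, so D has no further overlaps.
C starts before E ends → E and C overlap.
F starts before E ends → E and F overlap.
I starts after E ends, so E has no further overlaps.
F starts before C ends → C and F overlap.
I starts after C ends, so C has no further overlaps.
I starts exactly when F ends (back-to-back, no overlap), so F has no further overlaps.
G starts after I ends, so I has no further overlaps.
H starts before G ends → G and H overlap.

B & D, B & E, C & D, C & E, C & F, D & E, E & F, G & H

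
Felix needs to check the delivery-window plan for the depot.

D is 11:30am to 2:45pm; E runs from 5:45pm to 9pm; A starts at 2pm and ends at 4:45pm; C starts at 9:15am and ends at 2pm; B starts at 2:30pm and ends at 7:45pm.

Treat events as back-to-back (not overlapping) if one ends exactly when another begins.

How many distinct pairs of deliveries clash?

5

Two intervals overlap when each starts before the other ends.
Sorted by start: C, D, A, B, E.
D starts before C ends → C and D overlap.
A starts exactly when C ends (back-to-back, no overlap), so nothing later overlaps C either.
A starts before D ends → D and A overlap.
B starts before D ends → D and B overlap.
E starts after D ends.
B starts before A ends → A and B overlap.
E starts after A ends.
E starts before B ends → B and E overlap.
Overlapping pairs: A & B, A & D, B & D, B & E, C & D — 5 in total.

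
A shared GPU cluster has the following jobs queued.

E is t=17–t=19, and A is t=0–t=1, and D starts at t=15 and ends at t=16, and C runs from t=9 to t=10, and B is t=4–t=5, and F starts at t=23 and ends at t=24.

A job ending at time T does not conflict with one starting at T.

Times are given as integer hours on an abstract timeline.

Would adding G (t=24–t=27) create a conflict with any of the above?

A: ends t=1 at or before G starts t=24 → clear.
B: ends t=5 at or before G starts t=24 → clear.
C: ends t=10 at or before G starts t=24 → clear.
D: ends t=16 at or before G starts t=24 → clear.
E: ends t=19 at or before G starts t=24 → clear.
F: ends t=24 at or before G starts t=24 → clear.

No — it doesn't clash with anything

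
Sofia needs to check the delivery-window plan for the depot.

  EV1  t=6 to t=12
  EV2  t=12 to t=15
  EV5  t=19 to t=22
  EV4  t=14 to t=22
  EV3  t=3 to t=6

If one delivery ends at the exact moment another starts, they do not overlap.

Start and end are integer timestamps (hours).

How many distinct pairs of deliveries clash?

2

Sorted by start: EV3, EV1, EV2, EV4, EV5.
EV1 starts exactly when EV3 ends (back-to-back, no overlap); EV3 is clear from here.
EV2 starts exactly when EV1 ends (back-to-back, no overlap); EV1 is clear from here.
EV4 starts before EV2 ends → EV2 and EV4 overlap.
EV5 starts after EV2 ends.
EV5 starts before EV4 ends → EV4 and EV5 overlap.
Overlapping pairs: EV2 & EV4, EV4 & EV5 — 2 in total.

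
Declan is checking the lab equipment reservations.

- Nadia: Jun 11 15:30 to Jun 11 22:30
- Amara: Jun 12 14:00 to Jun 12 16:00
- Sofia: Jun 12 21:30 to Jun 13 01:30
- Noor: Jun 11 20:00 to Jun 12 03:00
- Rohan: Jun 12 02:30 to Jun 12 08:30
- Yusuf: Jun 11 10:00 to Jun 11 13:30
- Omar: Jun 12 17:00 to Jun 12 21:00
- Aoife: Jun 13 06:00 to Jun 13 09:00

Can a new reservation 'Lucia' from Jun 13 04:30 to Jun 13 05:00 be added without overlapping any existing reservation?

Yes — the slot is free

Yusuf: ends Jun 11 13:30 at or before Lucia starts Jun 13 04:30 → clear.
Nadia: ends Jun 11 22:30 at or before Lucia starts Jun 13 04:30 → clear.
Noor: ends Jun 12 03:00 at or before Lucia starts Jun 13 04:30 → clear.
Rohan: ends Jun 12 08:30 at or before Lucia starts Jun 13 04:30 → clear.
Amara: ends Jun 12 16:00 at or before Lucia starts Jun 13 04:30 → clear.
Omar: ends Jun 12 21:00 at or before Lucia starts Jun 13 04:30 → clear.
Sofia: ends Jun 13 01:30 at or before Lucia starts Jun 13 04:30 → clear.
Aoife: starts Jun 13 06:00 at or after Lucia ends Jun 13 05:00 → clear.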